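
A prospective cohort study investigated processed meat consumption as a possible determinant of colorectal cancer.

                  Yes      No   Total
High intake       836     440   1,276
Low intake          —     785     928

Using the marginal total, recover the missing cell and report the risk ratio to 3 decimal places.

4.252

The missing cell is in the unexposed row: 928 − 785 = 143.
So a = 836, b = 440, c = 143, d = 785.
RR = [a/(a+b)] / [c/(c+d)] = (836/1276) / (143/928) = 0.65517/0.15409 = 4.25175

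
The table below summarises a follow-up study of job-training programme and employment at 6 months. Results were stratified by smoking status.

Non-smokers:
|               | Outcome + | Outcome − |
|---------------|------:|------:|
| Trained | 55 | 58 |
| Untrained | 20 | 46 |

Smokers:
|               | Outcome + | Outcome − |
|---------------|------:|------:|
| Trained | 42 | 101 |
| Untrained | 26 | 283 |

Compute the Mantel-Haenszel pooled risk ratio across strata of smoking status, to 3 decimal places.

2.350

RR_MH = Σ(aᵢ·n₀ᵢ/nᵢ) / Σ(cᵢ·n₁ᵢ/nᵢ), with n₁ᵢ = aᵢ+bᵢ (exposed), n₀ᵢ = cᵢ+dᵢ (unexposed), nᵢ = n₁ᵢ+n₀ᵢ.
Stratum 1 (Non-smokers): n₁ = 113, n₀ = 66, n = 179; a·n₀/n = 55·66/179 = 20.2793; c·n₁/n = 20·113/179 = 12.6257
Stratum 2 (Smokers): n₁ = 143, n₀ = 309, n = 452; a·n₀/n = 42·309/452 = 28.7124; c·n₁/n = 26·143/452 = 8.2257
RR_MH = (20.2793 + 28.7124) / (12.6257 + 8.2257) = 48.9917 / 20.8514 = 2.34957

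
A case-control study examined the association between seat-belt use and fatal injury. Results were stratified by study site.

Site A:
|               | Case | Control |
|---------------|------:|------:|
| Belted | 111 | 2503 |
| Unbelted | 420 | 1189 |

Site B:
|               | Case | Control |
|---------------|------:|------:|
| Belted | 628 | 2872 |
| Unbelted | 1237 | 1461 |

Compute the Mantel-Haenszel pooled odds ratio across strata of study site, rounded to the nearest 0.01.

OR_MH = Σ(aᵢdᵢ/nᵢ) / Σ(bᵢcᵢ/nᵢ), where nᵢ is the stratum total.
Stratum 1 (Site A): n = 4223; a·d/n = 111·1189/4223 = 31.2524; b·c/n = 2503·420/4223 = 248.9368
Stratum 2 (Site B): n = 6198; a·d/n = 628·1461/6198 = 148.0329; b·c/n = 2872·1237/6198 = 573.1952
OR_MH = (31.2524 + 148.0329) / (248.9368 + 573.1952) = 179.2853 / 822.1320 = 0.21807

0.22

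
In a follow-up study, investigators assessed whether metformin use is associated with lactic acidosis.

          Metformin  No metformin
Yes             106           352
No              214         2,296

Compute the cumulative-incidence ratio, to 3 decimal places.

Reading the table with exposure as columns: a = 106 (Metformin, case), b = 214 (Metformin, non-case), c = 352 (No metformin, case), d = 2296.
Risk in exposed = 106/320 = 0.33125; risk in unexposed = 352/2648 = 0.13293.
RR = 0.33125 / 0.13293 = 2.49190
The risk among the exposed is 2.49 times that among the unexposed.

2.492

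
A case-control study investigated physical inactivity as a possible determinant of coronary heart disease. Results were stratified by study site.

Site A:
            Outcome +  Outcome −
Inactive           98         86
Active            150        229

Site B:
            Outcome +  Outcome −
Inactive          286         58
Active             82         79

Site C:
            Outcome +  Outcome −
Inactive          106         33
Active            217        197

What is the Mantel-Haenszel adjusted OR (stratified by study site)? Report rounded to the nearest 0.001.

2.702

OR_MH = Σ(aᵢdᵢ/nᵢ) / Σ(bᵢcᵢ/nᵢ), where nᵢ is the stratum total.
Stratum 1 (Site A): n = 563; a·d/n = 98·229/563 = 39.8615; b·c/n = 86·150/563 = 22.9130
Stratum 2 (Site B): n = 505; a·d/n = 286·79/505 = 44.7406; b·c/n = 58·82/505 = 9.4178
Stratum 3 (Site C): n = 553; a·d/n = 106·197/553 = 37.7613; b·c/n = 33·217/553 = 12.9494
OR_MH = (39.8615 + 44.7406 + 37.7613) / (22.9130 + 9.4178 + 12.9494) = 122.3634 / 45.2802 = 2.70236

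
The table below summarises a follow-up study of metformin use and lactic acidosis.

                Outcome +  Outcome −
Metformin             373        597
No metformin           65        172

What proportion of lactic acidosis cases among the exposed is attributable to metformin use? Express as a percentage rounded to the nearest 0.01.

Cells: a = 373, b = 597, c = 65, d = 172.
Risk in exposed = 373/970 = 0.38454; risk in unexposed = 65/237 = 0.27426.
RR = 0.38454/0.27426 = 1.40208
AR% = (RR − 1)/RR × 100 = (1.40208 − 1)/1.40208 × 100 = 28.6773%

28.68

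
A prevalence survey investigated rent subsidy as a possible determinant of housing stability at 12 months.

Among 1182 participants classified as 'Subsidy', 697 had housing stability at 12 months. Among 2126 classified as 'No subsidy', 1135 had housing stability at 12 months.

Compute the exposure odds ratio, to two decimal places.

From the description: a = 697, b = 485, c = 1135, d = 991.
OR = (a·d)/(b·c) = (697 × 991) / (485 × 1135) = 690727 / 550475 = 1.25478
The odds of housing stability at 12 months are about 1.25 times as high in the subsidy group.

1.25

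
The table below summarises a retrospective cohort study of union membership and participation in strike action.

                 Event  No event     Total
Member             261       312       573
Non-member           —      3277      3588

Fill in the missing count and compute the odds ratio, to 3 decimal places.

8.815

The missing cell is in the unexposed row: 3588 − 3277 = 311.
So a = 261, b = 312, c = 311, d = 3277.
OR = (a·d)/(b·c) = (261 × 3277) / (312 × 311) = 855297 / 97032 = 8.81459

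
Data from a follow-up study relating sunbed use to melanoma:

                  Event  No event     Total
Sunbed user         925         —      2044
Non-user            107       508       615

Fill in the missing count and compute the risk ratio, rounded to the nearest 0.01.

The missing cell is in the exposed row: 2044 − 925 = 1119.
So a = 925, b = 1119, c = 107, d = 508.
RR = [a/(a+b)] / [c/(c+d)] = (925/2044) / (107/615) = 0.45254/0.17398 = 2.60107

2.60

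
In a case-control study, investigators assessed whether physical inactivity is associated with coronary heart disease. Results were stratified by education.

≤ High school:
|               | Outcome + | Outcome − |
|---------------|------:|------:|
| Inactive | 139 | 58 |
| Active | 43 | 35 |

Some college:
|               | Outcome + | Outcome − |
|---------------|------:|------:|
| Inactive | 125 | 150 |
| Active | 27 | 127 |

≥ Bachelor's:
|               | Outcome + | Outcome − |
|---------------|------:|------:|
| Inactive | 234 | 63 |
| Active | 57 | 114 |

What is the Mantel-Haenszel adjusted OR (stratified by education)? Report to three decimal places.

OR_MH = Σ(aᵢdᵢ/nᵢ) / Σ(bᵢcᵢ/nᵢ), where nᵢ is the stratum total.
Stratum 1 (≤ High school): n = 275; a·d/n = 139·35/275 = 17.6909; b·c/n = 58·43/275 = 9.0691
Stratum 2 (Some college): n = 429; a·d/n = 125·127/429 = 37.0047; b·c/n = 150·27/429 = 9.4406
Stratum 3 (≥ Bachelor's): n = 468; a·d/n = 234·114/468 = 57.0000; b·c/n = 63·57/468 = 7.6731
OR_MH = (17.6909 + 37.0047 + 57.0000) / (9.0691 + 9.4406 + 7.6731) = 111.6956 / 26.1827 = 4.26600

4.266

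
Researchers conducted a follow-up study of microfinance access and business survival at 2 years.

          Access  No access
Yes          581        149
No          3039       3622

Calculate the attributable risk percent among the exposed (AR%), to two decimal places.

75.38

Reading the table with exposure as columns: a = 581 (Access, case), b = 3039 (Access, non-case), c = 149 (No access, case), d = 3622.
Risk in exposed = 581/3620 = 0.16050; risk in unexposed = 149/3771 = 0.03951.
RR = 0.16050/0.03951 = 4.06198
AR% = (RR − 1)/RR × 100 = (4.06198 − 1)/4.06198 × 100 = 75.3815%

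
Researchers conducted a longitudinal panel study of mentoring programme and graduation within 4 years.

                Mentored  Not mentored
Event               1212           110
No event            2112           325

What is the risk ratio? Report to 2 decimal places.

Reading the table with exposure as columns: a = 1212 (Mentored, case), b = 2112 (Mentored, non-case), c = 110 (Not mentored, case), d = 325.
Risk in exposed = 1212/3324 = 0.36462; risk in unexposed = 110/435 = 0.25287.
RR = 0.36462 / 0.25287 = 1.44191
The risk among the exposed is 1.44 times that among the unexposed.

1.44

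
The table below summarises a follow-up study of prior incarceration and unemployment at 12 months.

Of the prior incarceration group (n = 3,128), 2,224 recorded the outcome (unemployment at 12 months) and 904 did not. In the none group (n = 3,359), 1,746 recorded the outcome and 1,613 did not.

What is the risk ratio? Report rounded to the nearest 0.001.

From the description: a = 2224, b = 904, c = 1746, d = 1613.
Risk in exposed = 2224/3128 = 0.71100; risk in unexposed = 1746/3359 = 0.51980.
RR = 0.71100 / 0.51980 = 1.36784
The risk among the exposed is 1.37 times that among the unexposed.

1.368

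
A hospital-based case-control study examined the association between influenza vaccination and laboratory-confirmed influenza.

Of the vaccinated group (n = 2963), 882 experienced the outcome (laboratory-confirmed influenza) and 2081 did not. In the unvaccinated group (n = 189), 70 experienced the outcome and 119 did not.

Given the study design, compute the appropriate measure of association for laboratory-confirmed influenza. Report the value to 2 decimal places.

From the description: a = 882, b = 2081, c = 70, d = 119.
This is a hospital-based case-control study: participants were sampled on outcome status, so risks in the source population cannot be estimated directly — relative risk is not valid here. The odds ratio is the appropriate measure.
OR = (a·d)/(b·c) = (882 × 119) / (2081 × 70) = 104958 / 145670 = 0.72052

0.72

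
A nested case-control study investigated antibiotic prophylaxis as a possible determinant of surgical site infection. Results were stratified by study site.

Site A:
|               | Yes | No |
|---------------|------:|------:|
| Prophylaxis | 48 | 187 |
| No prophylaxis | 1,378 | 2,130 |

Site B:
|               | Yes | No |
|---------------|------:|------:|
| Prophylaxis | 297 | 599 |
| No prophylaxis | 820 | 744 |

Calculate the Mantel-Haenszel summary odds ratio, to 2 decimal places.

OR_MH = Σ(aᵢdᵢ/nᵢ) / Σ(bᵢcᵢ/nᵢ), where nᵢ is the stratum total.
Stratum 1 (Site A): n = 3743; a·d/n = 48·2130/3743 = 27.3150; b·c/n = 187·1378/3743 = 68.8448
Stratum 2 (Site B): n = 2460; a·d/n = 297·744/2460 = 89.8244; b·c/n = 599·820/2460 = 199.6667
OR_MH = (27.3150 + 89.8244) / (68.8448 + 199.6667) = 117.1394 / 268.5114 = 0.43625

0.44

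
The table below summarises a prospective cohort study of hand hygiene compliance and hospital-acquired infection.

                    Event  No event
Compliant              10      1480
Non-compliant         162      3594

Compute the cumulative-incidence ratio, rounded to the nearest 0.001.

Cells: a = 10, b = 1480, c = 162, d = 3594.
Risk in exposed = 10/1490 = 0.00671; risk in unexposed = 162/3756 = 0.04313.
RR = 0.00671 / 0.04313 = 0.15561
The risk is 84% lower among the exposed than among the unexposed.

0.156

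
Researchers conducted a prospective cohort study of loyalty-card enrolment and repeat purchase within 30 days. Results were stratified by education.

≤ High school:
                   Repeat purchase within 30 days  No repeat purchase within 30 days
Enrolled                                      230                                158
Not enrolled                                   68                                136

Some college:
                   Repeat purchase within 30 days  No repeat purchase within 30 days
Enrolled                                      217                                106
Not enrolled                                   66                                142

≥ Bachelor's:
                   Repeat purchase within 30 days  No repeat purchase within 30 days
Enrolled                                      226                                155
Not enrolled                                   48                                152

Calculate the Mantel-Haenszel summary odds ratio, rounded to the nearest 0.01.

OR_MH = Σ(aᵢdᵢ/nᵢ) / Σ(bᵢcᵢ/nᵢ), where nᵢ is the stratum total.
Stratum 1 (≤ High school): n = 592; a·d/n = 230·136/592 = 52.8378; b·c/n = 158·68/592 = 18.1486
Stratum 2 (Some college): n = 531; a·d/n = 217·142/531 = 58.0301; b·c/n = 106·66/531 = 13.1751
Stratum 3 (≥ Bachelor's): n = 581; a·d/n = 226·152/581 = 59.1256; b·c/n = 155·48/581 = 12.8055
OR_MH = (52.8378 + 58.0301 + 59.1256) / (18.1486 + 13.1751 + 12.8055) = 169.9936 / 44.1293 = 3.85217

3.85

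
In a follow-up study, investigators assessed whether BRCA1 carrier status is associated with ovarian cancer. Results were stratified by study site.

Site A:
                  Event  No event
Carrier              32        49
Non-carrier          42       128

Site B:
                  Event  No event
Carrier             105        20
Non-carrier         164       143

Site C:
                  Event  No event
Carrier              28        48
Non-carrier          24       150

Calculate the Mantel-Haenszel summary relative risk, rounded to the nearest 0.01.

1.70

RR_MH = Σ(aᵢ·n₀ᵢ/nᵢ) / Σ(cᵢ·n₁ᵢ/nᵢ), with n₁ᵢ = aᵢ+bᵢ (exposed), n₀ᵢ = cᵢ+dᵢ (unexposed), nᵢ = n₁ᵢ+n₀ᵢ.
Stratum 1 (Site A): n₁ = 81, n₀ = 170, n = 251; a·n₀/n = 32·170/251 = 21.6733; c·n₁/n = 42·81/251 = 13.5538
Stratum 2 (Site B): n₁ = 125, n₀ = 307, n = 432; a·n₀/n = 105·307/432 = 74.6181; c·n₁/n = 164·125/432 = 47.4537
Stratum 3 (Site C): n₁ = 76, n₀ = 174, n = 250; a·n₀/n = 28·174/250 = 19.4880; c·n₁/n = 24·76/250 = 7.2960
RR_MH = (21.6733 + 74.6181 + 19.4880) / (13.5538 + 47.4537 + 7.2960) = 115.7794 / 68.3035 = 1.69507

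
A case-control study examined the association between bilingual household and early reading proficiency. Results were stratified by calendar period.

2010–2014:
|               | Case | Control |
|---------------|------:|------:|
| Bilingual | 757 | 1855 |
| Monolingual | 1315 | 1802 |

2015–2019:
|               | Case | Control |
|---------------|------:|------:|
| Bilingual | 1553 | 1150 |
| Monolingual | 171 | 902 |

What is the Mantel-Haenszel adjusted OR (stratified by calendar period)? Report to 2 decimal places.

OR_MH = Σ(aᵢdᵢ/nᵢ) / Σ(bᵢcᵢ/nᵢ), where nᵢ is the stratum total.
Stratum 1 (2010–2014): n = 5729; a·d/n = 757·1802/5729 = 238.1068; b·c/n = 1855·1315/5729 = 425.7855
Stratum 2 (2015–2019): n = 3776; a·d/n = 1553·902/3776 = 370.9762; b·c/n = 1150·171/3776 = 52.0789
OR_MH = (238.1068 + 370.9762) / (425.7855 + 52.0789) = 609.0830 / 477.8644 = 1.27459

1.27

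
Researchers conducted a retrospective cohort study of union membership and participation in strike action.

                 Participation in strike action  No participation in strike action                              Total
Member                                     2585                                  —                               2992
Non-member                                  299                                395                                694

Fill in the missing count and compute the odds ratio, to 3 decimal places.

The missing cell is in the exposed row: 2992 − 2585 = 407.
So a = 2585, b = 407, c = 299, d = 395.
OR = (a·d)/(b·c) = (2585 × 395) / (407 × 299) = 1021075 / 121693 = 8.39058

8.391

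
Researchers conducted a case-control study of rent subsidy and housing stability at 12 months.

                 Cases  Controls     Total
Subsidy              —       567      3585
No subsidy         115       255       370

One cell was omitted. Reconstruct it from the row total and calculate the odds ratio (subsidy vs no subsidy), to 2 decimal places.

The missing cell is in the exposed row: 3585 − 567 = 3018.
So a = 3018, b = 567, c = 115, d = 255.
OR = (a·d)/(b·c) = (3018 × 255) / (567 × 115) = 769590 / 65205 = 11.80262

11.80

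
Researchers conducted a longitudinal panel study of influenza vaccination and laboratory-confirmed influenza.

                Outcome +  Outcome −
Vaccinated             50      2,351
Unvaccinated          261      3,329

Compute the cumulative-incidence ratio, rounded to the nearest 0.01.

0.29

Cells: a = 50, b = 2351, c = 261, d = 3329.
Risk in exposed = 50/2401 = 0.02082; risk in unexposed = 261/3590 = 0.07270.
RR = 0.02082 / 0.07270 = 0.28644
The risk is 71% lower among the exposed than among the unexposed.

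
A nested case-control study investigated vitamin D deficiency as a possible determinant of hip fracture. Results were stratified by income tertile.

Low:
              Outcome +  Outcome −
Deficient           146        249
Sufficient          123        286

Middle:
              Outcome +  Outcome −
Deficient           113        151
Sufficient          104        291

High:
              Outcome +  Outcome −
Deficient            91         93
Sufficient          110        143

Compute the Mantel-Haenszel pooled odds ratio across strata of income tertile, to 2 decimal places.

OR_MH = Σ(aᵢdᵢ/nᵢ) / Σ(bᵢcᵢ/nᵢ), where nᵢ is the stratum total.
Stratum 1 (Low): n = 804; a·d/n = 146·286/804 = 51.9353; b·c/n = 249·123/804 = 38.0933
Stratum 2 (Middle): n = 659; a·d/n = 113·291/659 = 49.8983; b·c/n = 151·104/659 = 23.8300
Stratum 3 (High): n = 437; a·d/n = 91·143/437 = 29.7780; b·c/n = 93·110/437 = 23.4096
OR_MH = (51.9353 + 49.8983 + 29.7780) / (38.0933 + 23.8300 + 23.4096) = 131.6117 / 85.3329 = 1.54233

1.54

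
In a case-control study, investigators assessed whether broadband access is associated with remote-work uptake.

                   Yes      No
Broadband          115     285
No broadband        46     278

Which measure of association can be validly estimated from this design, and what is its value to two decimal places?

Cells: a = 115, b = 285, c = 46, d = 278.
This is a case-control study: participants were sampled on outcome status, so risks in the source population cannot be estimated directly — relative risk is not valid here. The odds ratio is the appropriate measure.
OR = (a·d)/(b·c) = (115 × 278) / (285 × 46) = 31970 / 13110 = 2.43860

2.44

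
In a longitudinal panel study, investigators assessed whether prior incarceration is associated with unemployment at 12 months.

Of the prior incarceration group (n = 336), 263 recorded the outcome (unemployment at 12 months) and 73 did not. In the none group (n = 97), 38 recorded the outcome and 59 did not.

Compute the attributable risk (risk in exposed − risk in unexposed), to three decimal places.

0.391

From the description: a = 263, b = 73, c = 38, d = 59.
Risk in exposed = 263/336 = 0.782738; risk in unexposed = 38/97 = 0.391753.
Risk difference = 0.782738 − 0.391753 = 0.390986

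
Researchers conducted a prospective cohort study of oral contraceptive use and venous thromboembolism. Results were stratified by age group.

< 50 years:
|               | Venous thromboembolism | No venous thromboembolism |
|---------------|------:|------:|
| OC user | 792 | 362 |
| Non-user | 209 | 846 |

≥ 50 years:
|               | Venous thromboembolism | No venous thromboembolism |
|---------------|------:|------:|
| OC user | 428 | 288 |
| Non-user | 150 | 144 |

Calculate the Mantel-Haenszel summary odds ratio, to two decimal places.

OR_MH = Σ(aᵢdᵢ/nᵢ) / Σ(bᵢcᵢ/nᵢ), where nᵢ is the stratum total.
Stratum 1 (< 50 years): n = 2209; a·d/n = 792·846/2209 = 303.3191; b·c/n = 362·209/2209 = 34.2499
Stratum 2 (≥ 50 years): n = 1010; a·d/n = 428·144/1010 = 61.0218; b·c/n = 288·150/1010 = 42.7723
OR_MH = (303.3191 + 61.0218) / (34.2499 + 42.7723) = 364.3409 / 77.0222 = 4.73034

4.73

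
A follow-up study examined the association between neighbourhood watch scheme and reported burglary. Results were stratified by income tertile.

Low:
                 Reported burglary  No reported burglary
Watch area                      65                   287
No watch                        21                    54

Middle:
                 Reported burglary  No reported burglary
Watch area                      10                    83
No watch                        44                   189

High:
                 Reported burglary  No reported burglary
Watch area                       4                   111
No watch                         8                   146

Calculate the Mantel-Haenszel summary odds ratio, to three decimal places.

OR_MH = Σ(aᵢdᵢ/nᵢ) / Σ(bᵢcᵢ/nᵢ), where nᵢ is the stratum total.
Stratum 1 (Low): n = 427; a·d/n = 65·54/427 = 8.2201; b·c/n = 287·21/427 = 14.1148
Stratum 2 (Middle): n = 326; a·d/n = 10·189/326 = 5.7975; b·c/n = 83·44/326 = 11.2025
Stratum 3 (High): n = 269; a·d/n = 4·146/269 = 2.1710; b·c/n = 111·8/269 = 3.3011
OR_MH = (8.2201 + 5.7975 + 2.1710) / (14.1148 + 11.2025 + 3.3011) = 16.1887 / 28.6183 = 0.56568

0.566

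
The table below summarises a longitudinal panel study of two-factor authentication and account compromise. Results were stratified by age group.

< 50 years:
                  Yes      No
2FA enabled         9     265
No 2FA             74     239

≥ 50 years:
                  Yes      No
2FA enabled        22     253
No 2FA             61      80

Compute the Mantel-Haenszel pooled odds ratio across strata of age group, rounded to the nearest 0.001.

0.112

OR_MH = Σ(aᵢdᵢ/nᵢ) / Σ(bᵢcᵢ/nᵢ), where nᵢ is the stratum total.
Stratum 1 (< 50 years): n = 587; a·d/n = 9·239/587 = 3.6644; b·c/n = 265·74/587 = 33.4072
Stratum 2 (≥ 50 years): n = 416; a·d/n = 22·80/416 = 4.2308; b·c/n = 253·61/416 = 37.0986
OR_MH = (3.6644 + 4.2308) / (33.4072 + 37.0986) = 7.8952 / 70.5057 = 0.11198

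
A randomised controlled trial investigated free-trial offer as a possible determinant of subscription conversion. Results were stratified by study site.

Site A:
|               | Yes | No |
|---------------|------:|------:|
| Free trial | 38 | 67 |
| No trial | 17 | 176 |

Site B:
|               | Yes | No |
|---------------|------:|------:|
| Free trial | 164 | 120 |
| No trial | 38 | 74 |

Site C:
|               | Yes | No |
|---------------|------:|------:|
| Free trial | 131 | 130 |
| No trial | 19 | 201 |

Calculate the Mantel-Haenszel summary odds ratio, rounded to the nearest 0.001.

5.267

OR_MH = Σ(aᵢdᵢ/nᵢ) / Σ(bᵢcᵢ/nᵢ), where nᵢ is the stratum total.
Stratum 1 (Site A): n = 298; a·d/n = 38·176/298 = 22.4430; b·c/n = 67·17/298 = 3.8221
Stratum 2 (Site B): n = 396; a·d/n = 164·74/396 = 30.6465; b·c/n = 120·38/396 = 11.5152
Stratum 3 (Site C): n = 481; a·d/n = 131·201/481 = 54.7422; b·c/n = 130·19/481 = 5.1351
OR_MH = (22.4430 + 30.6465 + 54.7422) / (3.8221 + 11.5152 + 5.1351) = 107.8316 / 20.4724 = 5.26716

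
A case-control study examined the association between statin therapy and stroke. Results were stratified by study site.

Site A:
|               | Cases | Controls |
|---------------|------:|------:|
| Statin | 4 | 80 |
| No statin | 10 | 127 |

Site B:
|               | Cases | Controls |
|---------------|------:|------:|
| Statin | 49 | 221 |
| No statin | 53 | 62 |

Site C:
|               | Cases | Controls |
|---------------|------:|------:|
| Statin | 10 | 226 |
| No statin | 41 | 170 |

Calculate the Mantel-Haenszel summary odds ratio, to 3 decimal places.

0.255

OR_MH = Σ(aᵢdᵢ/nᵢ) / Σ(bᵢcᵢ/nᵢ), where nᵢ is the stratum total.
Stratum 1 (Site A): n = 221; a·d/n = 4·127/221 = 2.2986; b·c/n = 80·10/221 = 3.6199
Stratum 2 (Site B): n = 385; a·d/n = 49·62/385 = 7.8909; b·c/n = 221·53/385 = 30.4234
Stratum 3 (Site C): n = 447; a·d/n = 10·170/447 = 3.8031; b·c/n = 226·41/447 = 20.7293
OR_MH = (2.2986 + 7.8909 + 3.8031) / (3.6199 + 30.4234 + 20.7293) = 13.9927 / 54.7726 = 0.25547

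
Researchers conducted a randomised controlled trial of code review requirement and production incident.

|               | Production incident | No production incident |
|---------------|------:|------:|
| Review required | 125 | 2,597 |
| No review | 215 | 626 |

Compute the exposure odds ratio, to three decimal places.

0.140

Cells: a = 125, b = 2597, c = 215, d = 626.
OR = (a·d)/(b·c) = (125 × 626) / (2597 × 215) = 78250 / 558355 = 0.14014
Exposure is associated with lower odds of production incident (OR = 0.14 < 1).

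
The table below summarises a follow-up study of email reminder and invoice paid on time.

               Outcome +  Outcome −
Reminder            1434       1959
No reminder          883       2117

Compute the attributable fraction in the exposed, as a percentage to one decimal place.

30.4

Cells: a = 1434, b = 1959, c = 883, d = 2117.
Risk in exposed = 1434/3393 = 0.42263; risk in unexposed = 883/3000 = 0.29433.
RR = 0.42263/0.29433 = 1.43591
AR% = (RR − 1)/RR × 100 = (1.43591 − 1)/1.43591 × 100 = 30.3575%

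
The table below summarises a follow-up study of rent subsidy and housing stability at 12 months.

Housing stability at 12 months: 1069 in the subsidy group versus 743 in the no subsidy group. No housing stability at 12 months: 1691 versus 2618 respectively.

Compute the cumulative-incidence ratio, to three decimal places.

From the description: a = 1069, b = 1691, c = 743, d = 2618.
Risk in exposed = 1069/2760 = 0.38732; risk in unexposed = 743/3361 = 0.22107.
RR = 0.38732 / 0.22107 = 1.75206
The risk among the exposed is 1.75 times that among the unexposed.

1.752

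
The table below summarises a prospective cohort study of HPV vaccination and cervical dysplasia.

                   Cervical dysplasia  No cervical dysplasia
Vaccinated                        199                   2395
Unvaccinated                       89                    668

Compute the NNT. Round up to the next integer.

25

Risk in treated group = 199/2594 = 0.07672; risk in control = 89/757 = 0.11757.
Absolute risk reduction = 0.11757 − 0.07672 = 0.04085
NNT = 1 / ARR = 1 / 0.04085 = 24.477 → round up → 25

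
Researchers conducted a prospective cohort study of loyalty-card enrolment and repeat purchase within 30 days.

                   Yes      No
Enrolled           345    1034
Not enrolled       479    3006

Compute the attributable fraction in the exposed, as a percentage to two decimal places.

45.06

Cells: a = 345, b = 1034, c = 479, d = 3006.
Risk in exposed = 345/1379 = 0.25018; risk in unexposed = 479/3485 = 0.13745.
RR = 0.25018/0.13745 = 1.82021
AR% = (RR − 1)/RR × 100 = (1.82021 − 1)/1.82021 × 100 = 45.0614%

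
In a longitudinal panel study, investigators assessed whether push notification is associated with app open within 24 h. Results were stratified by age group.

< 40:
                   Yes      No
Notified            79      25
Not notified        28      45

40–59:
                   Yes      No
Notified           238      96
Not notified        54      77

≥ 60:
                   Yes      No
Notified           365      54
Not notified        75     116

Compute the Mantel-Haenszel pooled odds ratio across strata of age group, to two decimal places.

OR_MH = Σ(aᵢdᵢ/nᵢ) / Σ(bᵢcᵢ/nᵢ), where nᵢ is the stratum total.
Stratum 1 (< 40): n = 177; a·d/n = 79·45/177 = 20.0847; b·c/n = 25·28/177 = 3.9548
Stratum 2 (40–59): n = 465; a·d/n = 238·77/465 = 39.4108; b·c/n = 96·54/465 = 11.1484
Stratum 3 (≥ 60): n = 610; a·d/n = 365·116/610 = 69.4098; b·c/n = 54·75/610 = 6.6393
OR_MH = (20.0847 + 39.4108 + 69.4098) / (3.9548 + 11.1484 + 6.6393) = 128.9053 / 21.7425 = 5.92872

5.93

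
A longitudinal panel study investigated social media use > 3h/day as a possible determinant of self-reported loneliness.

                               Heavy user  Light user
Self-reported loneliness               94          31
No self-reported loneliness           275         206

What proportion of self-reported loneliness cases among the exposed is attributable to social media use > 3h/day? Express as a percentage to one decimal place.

Reading the table with exposure as columns: a = 94 (Heavy user, case), b = 275 (Heavy user, non-case), c = 31 (Light user, case), d = 206.
Risk in exposed = 94/369 = 0.25474; risk in unexposed = 31/237 = 0.13080.
RR = 0.25474/0.13080 = 1.94755
AR% = (RR − 1)/RR × 100 = (1.94755 − 1)/1.94755 × 100 = 48.6534%

48.7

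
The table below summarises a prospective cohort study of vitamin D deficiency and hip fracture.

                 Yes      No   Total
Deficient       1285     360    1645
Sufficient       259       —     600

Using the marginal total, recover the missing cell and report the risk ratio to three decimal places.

The missing cell is in the unexposed row: 600 − 259 = 341.
So a = 1285, b = 360, c = 259, d = 341.
RR = [a/(a+b)] / [c/(c+d)] = (1285/1645) / (259/600) = 0.78116/0.43167 = 1.80963

1.810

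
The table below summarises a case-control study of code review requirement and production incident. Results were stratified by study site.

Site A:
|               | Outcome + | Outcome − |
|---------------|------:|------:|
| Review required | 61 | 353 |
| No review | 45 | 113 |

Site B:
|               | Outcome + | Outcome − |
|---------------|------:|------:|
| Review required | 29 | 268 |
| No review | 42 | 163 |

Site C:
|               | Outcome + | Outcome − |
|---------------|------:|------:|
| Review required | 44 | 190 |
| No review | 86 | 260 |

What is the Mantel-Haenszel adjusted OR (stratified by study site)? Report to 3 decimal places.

OR_MH = Σ(aᵢdᵢ/nᵢ) / Σ(bᵢcᵢ/nᵢ), where nᵢ is the stratum total.
Stratum 1 (Site A): n = 572; a·d/n = 61·113/572 = 12.0507; b·c/n = 353·45/572 = 27.7710
Stratum 2 (Site B): n = 502; a·d/n = 29·163/502 = 9.4163; b·c/n = 268·42/502 = 22.4223
Stratum 3 (Site C): n = 580; a·d/n = 44·260/580 = 19.7241; b·c/n = 190·86/580 = 28.1724
OR_MH = (12.0507 + 9.4163 + 19.7241) / (27.7710 + 22.4223 + 28.1724) = 41.1912 / 78.3657 = 0.52563

0.526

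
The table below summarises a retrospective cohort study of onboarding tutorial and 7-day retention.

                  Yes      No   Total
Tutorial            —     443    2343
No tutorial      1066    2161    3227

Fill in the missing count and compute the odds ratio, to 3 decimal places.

8.695

The missing cell is in the exposed row: 2343 − 443 = 1900.
So a = 1900, b = 443, c = 1066, d = 2161.
OR = (a·d)/(b·c) = (1900 × 2161) / (443 × 1066) = 4105900 / 472238 = 8.69456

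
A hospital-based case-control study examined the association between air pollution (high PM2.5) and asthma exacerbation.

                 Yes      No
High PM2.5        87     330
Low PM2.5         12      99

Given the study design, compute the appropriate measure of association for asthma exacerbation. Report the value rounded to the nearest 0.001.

Cells: a = 87, b = 330, c = 12, d = 99.
This is a hospital-based case-control study: participants were sampled on outcome status, so risks in the source population cannot be estimated directly — relative risk is not valid here. The odds ratio is the appropriate measure.
OR = (a·d)/(b·c) = (87 × 99) / (330 × 12) = 8613 / 3960 = 2.17500

2.175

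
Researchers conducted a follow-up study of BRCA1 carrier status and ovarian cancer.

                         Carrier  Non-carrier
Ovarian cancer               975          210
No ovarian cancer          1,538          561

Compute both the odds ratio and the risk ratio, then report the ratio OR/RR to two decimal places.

1.19

Reading the table with exposure as columns: a = 975 (Carrier, case), b = 1538 (Carrier, non-case), c = 210 (Non-carrier, case), d = 561.
OR = (975·561)/(1538·210) = 546975/322980 = 1.69353
Risk in exposed = 975/2513 = 0.38798; risk in unexposed = 210/771 = 0.27237; RR = 1.42445
OR/RR = 1.69353 / 1.42445 = 1.18890
The outcome is not rare, so the OR lies further from 1 than the RR.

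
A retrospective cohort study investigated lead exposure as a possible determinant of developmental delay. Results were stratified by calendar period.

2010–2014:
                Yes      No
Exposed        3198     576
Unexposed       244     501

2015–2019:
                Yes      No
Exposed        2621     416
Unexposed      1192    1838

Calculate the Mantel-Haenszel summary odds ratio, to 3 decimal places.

OR_MH = Σ(aᵢdᵢ/nᵢ) / Σ(bᵢcᵢ/nᵢ), where nᵢ is the stratum total.
Stratum 1 (2010–2014): n = 4519; a·d/n = 3198·501/4519 = 354.5470; b·c/n = 576·244/4519 = 31.1007
Stratum 2 (2015–2019): n = 6067; a·d/n = 2621·1838/6067 = 794.0330; b·c/n = 416·1192/6067 = 81.7327
OR_MH = (354.5470 + 794.0330) / (31.1007 + 81.7327) = 1148.5800 / 112.8333 = 10.17944

10.179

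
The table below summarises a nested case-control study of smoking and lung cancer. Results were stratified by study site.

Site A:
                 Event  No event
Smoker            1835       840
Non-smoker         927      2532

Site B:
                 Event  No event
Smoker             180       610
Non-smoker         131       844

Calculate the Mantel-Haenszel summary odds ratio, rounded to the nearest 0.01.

4.90

OR_MH = Σ(aᵢdᵢ/nᵢ) / Σ(bᵢcᵢ/nᵢ), where nᵢ is the stratum total.
Stratum 1 (Site A): n = 6134; a·d/n = 1835·2532/6134 = 757.4535; b·c/n = 840·927/6134 = 126.9449
Stratum 2 (Site B): n = 1765; a·d/n = 180·844/1765 = 86.0737; b·c/n = 610·131/1765 = 45.2748
OR_MH = (757.4535 + 86.0737) / (126.9449 + 45.2748) = 843.5272 / 172.2197 = 4.89797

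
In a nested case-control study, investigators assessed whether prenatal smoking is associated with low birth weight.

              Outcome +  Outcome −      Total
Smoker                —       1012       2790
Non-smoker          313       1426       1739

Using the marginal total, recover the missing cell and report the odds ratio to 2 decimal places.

8.00

The missing cell is in the exposed row: 2790 − 1012 = 1778.
So a = 1778, b = 1012, c = 313, d = 1426.
OR = (a·d)/(b·c) = (1778 × 1426) / (1012 × 313) = 2535428 / 316756 = 8.00436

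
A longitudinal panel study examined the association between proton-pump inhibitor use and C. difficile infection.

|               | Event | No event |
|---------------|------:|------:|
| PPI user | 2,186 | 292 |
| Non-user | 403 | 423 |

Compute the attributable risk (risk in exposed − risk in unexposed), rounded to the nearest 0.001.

0.394

Cells: a = 2186, b = 292, c = 403, d = 423.
Risk in exposed = 2186/2478 = 0.882163; risk in unexposed = 403/826 = 0.487893.
Risk difference = 0.882163 − 0.487893 = 0.394270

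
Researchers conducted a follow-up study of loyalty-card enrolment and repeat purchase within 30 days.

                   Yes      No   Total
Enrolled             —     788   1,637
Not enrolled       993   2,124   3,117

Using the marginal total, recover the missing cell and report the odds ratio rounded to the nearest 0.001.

2.305

The missing cell is in the exposed row: 1637 − 788 = 849.
So a = 849, b = 788, c = 993, d = 2124.
OR = (a·d)/(b·c) = (849 × 2124) / (788 × 993) = 1803276 / 782484 = 2.30455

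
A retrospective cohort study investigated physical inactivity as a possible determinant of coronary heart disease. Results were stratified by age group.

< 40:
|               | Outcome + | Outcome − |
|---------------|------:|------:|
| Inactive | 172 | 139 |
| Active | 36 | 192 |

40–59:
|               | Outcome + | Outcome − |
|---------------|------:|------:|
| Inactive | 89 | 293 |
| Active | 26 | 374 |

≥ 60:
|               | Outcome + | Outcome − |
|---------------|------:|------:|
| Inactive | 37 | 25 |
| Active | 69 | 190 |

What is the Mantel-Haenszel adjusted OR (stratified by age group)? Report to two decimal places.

OR_MH = Σ(aᵢdᵢ/nᵢ) / Σ(bᵢcᵢ/nᵢ), where nᵢ is the stratum total.
Stratum 1 (< 40): n = 539; a·d/n = 172·192/539 = 61.2690; b·c/n = 139·36/539 = 9.2839
Stratum 2 (40–59): n = 782; a·d/n = 89·374/782 = 42.5652; b·c/n = 293·26/782 = 9.7417
Stratum 3 (≥ 60): n = 321; a·d/n = 37·190/321 = 21.9003; b·c/n = 25·69/321 = 5.3738
OR_MH = (61.2690 + 42.5652 + 21.9003) / (9.2839 + 9.7417 + 5.3738) = 125.7345 / 24.3994 = 5.15319

5.15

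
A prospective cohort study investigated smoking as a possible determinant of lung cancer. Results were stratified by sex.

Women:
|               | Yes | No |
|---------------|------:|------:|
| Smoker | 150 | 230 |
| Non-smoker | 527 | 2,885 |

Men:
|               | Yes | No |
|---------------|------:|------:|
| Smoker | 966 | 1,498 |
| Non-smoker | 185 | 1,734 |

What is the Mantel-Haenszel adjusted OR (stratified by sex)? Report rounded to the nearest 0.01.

5.21

OR_MH = Σ(aᵢdᵢ/nᵢ) / Σ(bᵢcᵢ/nᵢ), where nᵢ is the stratum total.
Stratum 1 (Women): n = 3792; a·d/n = 150·2885/3792 = 114.1218; b·c/n = 230·527/3792 = 31.9647
Stratum 2 (Men): n = 4383; a·d/n = 966·1734/4383 = 382.1684; b·c/n = 1498·185/4383 = 63.2284
OR_MH = (114.1218 + 382.1684) / (31.9647 + 63.2284) = 496.2902 / 95.1930 = 5.21351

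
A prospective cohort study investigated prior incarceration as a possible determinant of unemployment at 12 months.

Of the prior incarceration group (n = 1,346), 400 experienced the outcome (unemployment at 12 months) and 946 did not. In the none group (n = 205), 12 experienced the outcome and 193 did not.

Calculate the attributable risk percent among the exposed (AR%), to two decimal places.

80.30

From the description: a = 400, b = 946, c = 12, d = 193.
Risk in exposed = 400/1346 = 0.29718; risk in unexposed = 12/205 = 0.05854.
RR = 0.29718/0.05854 = 5.07677
AR% = (RR − 1)/RR × 100 = (5.07677 − 1)/5.07677 × 100 = 80.3024%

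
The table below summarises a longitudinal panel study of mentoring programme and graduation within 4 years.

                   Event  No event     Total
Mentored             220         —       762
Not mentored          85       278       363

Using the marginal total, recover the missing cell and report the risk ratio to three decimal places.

The missing cell is in the exposed row: 762 − 220 = 542.
So a = 220, b = 542, c = 85, d = 278.
RR = [a/(a+b)] / [c/(c+d)] = (220/762) / (85/363) = 0.28871/0.23416 = 1.23298

1.233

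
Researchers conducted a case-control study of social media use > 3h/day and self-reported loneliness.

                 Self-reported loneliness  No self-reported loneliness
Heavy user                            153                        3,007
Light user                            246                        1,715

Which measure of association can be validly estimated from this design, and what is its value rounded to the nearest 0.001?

0.355

Cells: a = 153, b = 3007, c = 246, d = 1715.
This is a case-control study: participants were sampled on outcome status, so risks in the source population cannot be estimated directly — relative risk is not valid here. The odds ratio is the appropriate measure.
OR = (a·d)/(b·c) = (153 × 1715) / (3007 × 246) = 262395 / 739722 = 0.35472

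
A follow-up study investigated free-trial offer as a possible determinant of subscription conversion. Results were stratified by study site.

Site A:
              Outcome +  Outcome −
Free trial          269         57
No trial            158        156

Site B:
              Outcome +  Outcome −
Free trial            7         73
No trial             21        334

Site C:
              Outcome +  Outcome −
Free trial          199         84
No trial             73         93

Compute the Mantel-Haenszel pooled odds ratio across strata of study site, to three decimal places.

3.589

OR_MH = Σ(aᵢdᵢ/nᵢ) / Σ(bᵢcᵢ/nᵢ), where nᵢ is the stratum total.
Stratum 1 (Site A): n = 640; a·d/n = 269·156/640 = 65.5687; b·c/n = 57·158/640 = 14.0719
Stratum 2 (Site B): n = 435; a·d/n = 7·334/435 = 5.3747; b·c/n = 73·21/435 = 3.5241
Stratum 3 (Site C): n = 449; a·d/n = 199·93/449 = 41.2183; b·c/n = 84·73/449 = 13.6570
OR_MH = (65.5687 + 5.3747 + 41.2183) / (14.0719 + 3.5241 + 13.6570) = 112.1617 / 31.2530 = 3.58883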